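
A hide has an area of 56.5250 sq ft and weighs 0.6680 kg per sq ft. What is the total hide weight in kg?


Formula: Weight = area * weight_per_sqft
Substituting: Weight = 56.5250 * 0.6680
Result: 37.7587 kg


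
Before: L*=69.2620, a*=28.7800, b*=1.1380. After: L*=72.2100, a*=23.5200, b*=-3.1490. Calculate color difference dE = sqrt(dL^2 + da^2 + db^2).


dL = 2.9480, da = -5.2600, db = -4.2870
dE = sqrt(2.9480^2 + (-5.2600)^2 + (-4.2870)^2) = 7.3984


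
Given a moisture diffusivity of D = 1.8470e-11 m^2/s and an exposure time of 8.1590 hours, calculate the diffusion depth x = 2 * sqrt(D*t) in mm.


t = 8.1590 hr * 3600 = 29372.4000 s
D * t = 1.8470e-11 * 29372.4000 = 5.4251e-07
x = 2 * sqrt(D*t) = 2 * sqrt(5.4251e-07) = 0.0014731 m = 1.4731 mm


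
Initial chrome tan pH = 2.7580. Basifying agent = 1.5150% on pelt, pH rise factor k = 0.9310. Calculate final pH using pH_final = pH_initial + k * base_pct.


Formula: pH_final = pH_initial + k * base_pct
Substituting: pH_final = 2.7580 + 0.9310 * 1.5150
Result: 4.1685


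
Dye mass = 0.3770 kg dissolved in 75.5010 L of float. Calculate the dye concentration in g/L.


Formula: Conc = dye_mass(kg) / volume(L) * 1000
Substituting: Conc = 0.3770 / 75.5010 * 1000
Result: 4.9933 g/L


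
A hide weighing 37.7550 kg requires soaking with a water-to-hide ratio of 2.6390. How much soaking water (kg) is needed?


Formula: Water = hide_weight * ratio
Substituting: Water = 37.7550 * 2.6390
Result: 99.6354 kg


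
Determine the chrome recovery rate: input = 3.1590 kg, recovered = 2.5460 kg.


Formula: Recovery = recovered / input * 100
Substituting: Recovery = 2.5460 / 3.1590 * 100
Result: 80.5951 %


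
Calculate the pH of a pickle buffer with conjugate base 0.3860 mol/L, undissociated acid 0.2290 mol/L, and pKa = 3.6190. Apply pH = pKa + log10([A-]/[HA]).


ratio = [A-] / [HA] = 0.3860 / 0.2290 = 1.6856
log10(ratio) = 0.2268
pH = pKa + log10(ratio) = 3.6190 + 0.2268 = 3.8458


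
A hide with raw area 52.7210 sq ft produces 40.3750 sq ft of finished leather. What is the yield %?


Formula: Yield = finished / raw * 100
Substituting: Yield = 40.3750 / 52.7210 * 100
Result: 76.5824 %


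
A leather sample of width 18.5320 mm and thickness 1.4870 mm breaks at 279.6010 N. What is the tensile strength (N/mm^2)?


Formula: TS = force / (width * thickness)
Substituting: TS = 279.6010 / (18.5320 * 1.4870)
Result: 10.1462 N/mm^2


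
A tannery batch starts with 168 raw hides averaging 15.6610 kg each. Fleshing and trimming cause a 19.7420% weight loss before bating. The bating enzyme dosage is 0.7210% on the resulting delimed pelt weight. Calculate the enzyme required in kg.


Total_raw = N * avg_wt = 168 * 15.6610 = 2631.0480 kg
Substrate = Total_raw * (1 - loss/100) = 2631.0480 * (1 - 19.7420/100) = 2111.6265 kg
Enzyme = Substrate * pct / 100 = 2111.6265 * 0.7210 / 100 = 15.2248 kg


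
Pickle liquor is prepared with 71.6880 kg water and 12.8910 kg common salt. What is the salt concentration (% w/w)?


Formula: Conc = salt / (water + salt) * 100
Substituting: Conc = 12.8910 / (71.6880 + 12.8910) * 100
Result: 15.2414 %


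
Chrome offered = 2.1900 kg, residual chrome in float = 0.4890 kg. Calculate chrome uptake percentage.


Formula: Uptake = (offered - residual) / offered * 100
Substituting: Uptake = (2.1900 - 0.4890) / 2.1900 * 100
Result: 77.6712 %


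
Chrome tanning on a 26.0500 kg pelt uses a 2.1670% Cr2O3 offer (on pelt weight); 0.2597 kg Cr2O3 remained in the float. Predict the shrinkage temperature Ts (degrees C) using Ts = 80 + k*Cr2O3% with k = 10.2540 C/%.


Offered = pelt * offer_pct / 100 = 26.0500 * 2.1670 / 100 = 0.5645 kg
Uptake = offered - residual = 0.5645 - 0.2597 = 0.3048 kg
Cr2O3% on pelt = uptake / pelt * 100 = 0.3048 / 26.0500 * 100 = 1.1701 %
Ts = 80 + k * Cr2O3% = 80 + 10.2540 * 1.1701 = 91.9979 C


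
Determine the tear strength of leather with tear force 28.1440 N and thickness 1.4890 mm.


Formula: Tear strength = force / thickness
Substituting: Tear strength = 28.1440 / 1.4890
Result: 18.9013 N/mm


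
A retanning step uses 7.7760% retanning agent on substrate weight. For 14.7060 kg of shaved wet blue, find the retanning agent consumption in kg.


Formula: Retan = substrate * pct / 100
Substituting: Retan = 14.7060 * 7.7760 / 100
Result: 1.1435 kg


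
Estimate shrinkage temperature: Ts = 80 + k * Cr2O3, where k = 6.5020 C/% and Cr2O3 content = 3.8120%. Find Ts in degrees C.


Formula: Ts = 80 + k * Cr2O3
Substituting: Ts = 80 + 6.5020 * 3.8120
Result: 104.7856 C


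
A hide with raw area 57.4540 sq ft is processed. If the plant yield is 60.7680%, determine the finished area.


Formula: finished = raw * yield / 100
Substituting: finished = 57.4540 * 60.7680 / 100
Result: 34.9136 sq ft


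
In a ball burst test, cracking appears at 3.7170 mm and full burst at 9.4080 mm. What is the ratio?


Formula: Ratio = crack / burst
Substituting: Ratio = 3.7170 / 9.4080
Result: 0.3951


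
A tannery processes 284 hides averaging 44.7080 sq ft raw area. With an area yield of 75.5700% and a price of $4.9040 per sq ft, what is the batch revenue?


Raw_total = N * avg_area = 284 * 44.7080 = 12697.0720 sq ft
Finished = Raw_total * yield / 100 = 12697.0720 * 75.5700 / 100 = 9595.1773 sq ft
Value = Finished * price = 9595.1773 * 4.9040 = 47054.7495 $


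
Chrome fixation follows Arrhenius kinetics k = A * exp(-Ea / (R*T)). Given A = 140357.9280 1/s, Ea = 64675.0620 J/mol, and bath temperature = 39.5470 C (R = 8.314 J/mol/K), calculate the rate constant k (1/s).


T_K = T_C + 273.15 = 39.5470 + 273.15 = 312.6970 K
exponent = -Ea / (R * T_K) = -64675.0620 / (8.314 * 312.6970) = -24.8773
k = A * exp(exponent) = 140357.9280 * exp(-24.8773) = 2.2038e-06 1/s


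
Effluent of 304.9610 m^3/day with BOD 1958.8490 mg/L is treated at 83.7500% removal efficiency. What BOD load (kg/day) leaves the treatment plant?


Load_in = volume * conc / 1000 = 304.9610 * 1958.8490 / 1000 = 597.3725 kg/day
Removed = Load_in * eff / 100 = 597.3725 * 83.7500 / 100 = 500.2995 kg/day
Load_out = Load_in - Removed = 597.3725 - 500.2995 = 97.0730 kg/day


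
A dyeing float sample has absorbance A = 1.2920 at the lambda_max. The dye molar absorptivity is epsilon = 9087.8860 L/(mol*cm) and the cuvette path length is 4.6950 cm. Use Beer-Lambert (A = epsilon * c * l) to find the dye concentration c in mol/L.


Formula: c = A / (epsilon * l)
Substituting: c = 1.2920 / (9087.8860 * 4.6950)
Result: 3.0281e-05 mol/L


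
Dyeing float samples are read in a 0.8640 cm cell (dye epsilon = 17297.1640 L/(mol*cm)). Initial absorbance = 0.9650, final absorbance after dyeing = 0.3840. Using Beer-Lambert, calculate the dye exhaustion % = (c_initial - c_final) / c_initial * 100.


c_initial = A_i / (epsilon * l) = 0.9650 / (17297.1640 * 0.8640) = 6.4571e-05 mol/L
c_final = A_f / (epsilon * l) = 0.3840 / (17297.1640 * 0.8640) = 2.5695e-05 mol/L
Exhaustion = (c_initial - c_final) / c_initial * 100 = (6.4571e-05 - 2.5695e-05) / 6.4571e-05 * 100 = 60.2073 %


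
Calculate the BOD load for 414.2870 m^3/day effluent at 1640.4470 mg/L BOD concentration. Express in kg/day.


Formula: BOD_load = volume * conc / 1000
Substituting: BOD_load = 414.2870 * 1640.4470 / 1000
Result: 679.6159 kg/day


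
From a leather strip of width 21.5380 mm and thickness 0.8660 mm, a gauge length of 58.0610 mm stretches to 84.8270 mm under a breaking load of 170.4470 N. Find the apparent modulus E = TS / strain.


TS = F / (w * t) = 170.4470 / (21.5380 * 0.8660) = 9.1383 N/mm^2
strain = (Lf - L0) / L0 = (84.8270 - 58.0610) / 58.0610 = 0.4610
E = TS / strain = 9.1383 / 0.4610 = 19.8229 N/mm^2


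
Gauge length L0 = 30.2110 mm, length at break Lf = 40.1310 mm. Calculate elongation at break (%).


Formula: Elongation = (Lf - L0) / L0 * 100
Substituting: Elongation = (40.1310 - 30.2110) / 30.2110 * 100
Result: 32.8357 %


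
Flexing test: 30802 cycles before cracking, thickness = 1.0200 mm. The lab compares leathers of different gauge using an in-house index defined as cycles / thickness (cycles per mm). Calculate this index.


Formula: Index = cycles / thickness
Substituting: Index = 30802 / 1.0200
Result: 30198.0392 cycles/mm


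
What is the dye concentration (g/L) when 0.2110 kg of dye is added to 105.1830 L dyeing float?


Formula: Conc = dye_mass(kg) / volume(L) * 1000
Substituting: Conc = 0.2110 / 105.1830 * 1000
Result: 2.0060 g/L


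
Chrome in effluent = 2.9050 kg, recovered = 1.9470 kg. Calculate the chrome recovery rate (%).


Formula: Recovery = recovered / input * 100
Substituting: Recovery = 1.9470 / 2.9050 * 100
Result: 67.0224 %


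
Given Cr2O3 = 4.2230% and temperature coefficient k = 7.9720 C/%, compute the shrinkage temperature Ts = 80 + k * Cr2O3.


Formula: Ts = 80 + k * Cr2O3
Substituting: Ts = 80 + 7.9720 * 4.2230
Result: 113.6658 C


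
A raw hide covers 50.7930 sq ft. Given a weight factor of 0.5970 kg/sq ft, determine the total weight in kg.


Formula: Weight = area * weight_per_sqft
Substituting: Weight = 50.7930 * 0.5970
Result: 30.3234 kg


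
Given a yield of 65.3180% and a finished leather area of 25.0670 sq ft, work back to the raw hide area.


Formula: raw = finished * 100 / yield
Substituting: raw = 25.0670 * 100 / 65.3180
Result: 38.3769 sq ft


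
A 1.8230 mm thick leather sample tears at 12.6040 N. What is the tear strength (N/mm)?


Formula: Tear strength = force / thickness
Substituting: Tear strength = 12.6040 / 1.8230
Result: 6.9139 N/mm


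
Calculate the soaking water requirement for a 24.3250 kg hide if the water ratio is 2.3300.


Formula: Water = hide_weight * ratio
Substituting: Water = 24.3250 * 2.3300
Result: 56.6773 kg


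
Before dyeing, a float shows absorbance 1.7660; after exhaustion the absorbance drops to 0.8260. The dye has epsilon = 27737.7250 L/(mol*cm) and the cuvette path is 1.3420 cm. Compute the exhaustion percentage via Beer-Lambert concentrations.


c_initial = A_i / (epsilon * l) = 1.7660 / (27737.7250 * 1.3420) = 4.7442e-05 mol/L
c_final = A_f / (epsilon * l) = 0.8260 / (27737.7250 * 1.3420) = 2.2190e-05 mol/L
Exhaustion = (c_initial - c_final) / c_initial * 100 = (4.7442e-05 - 2.2190e-05) / 4.7442e-05 * 100 = 53.2276 %


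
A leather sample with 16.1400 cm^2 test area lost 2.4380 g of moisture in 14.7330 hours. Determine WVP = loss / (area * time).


Formula: WVP = loss / (area * time)
Substituting: WVP = 2.4380 / (16.1400 * 14.7330)
Result: 0.0102527 g/(cm^2*hr)


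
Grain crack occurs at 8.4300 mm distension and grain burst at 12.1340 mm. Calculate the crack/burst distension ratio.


Formula: Ratio = crack / burst
Substituting: Ratio = 8.4300 / 12.1340
Result: 0.6947


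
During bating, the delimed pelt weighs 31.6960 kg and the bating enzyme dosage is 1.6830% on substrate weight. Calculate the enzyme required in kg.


Formula: Enzyme = substrate * pct / 100
Substituting: Enzyme = 31.6960 * 1.6830 / 100
Result: 0.5334 kg


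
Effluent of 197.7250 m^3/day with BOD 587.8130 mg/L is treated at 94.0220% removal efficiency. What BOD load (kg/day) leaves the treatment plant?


Load_in = volume * conc / 1000 = 197.7250 * 587.8130 / 1000 = 116.2253 kg/day
Removed = Load_in * eff / 100 = 116.2253 * 94.0220 / 100 = 109.2774 kg/day
Load_out = Load_in - Removed = 116.2253 - 109.2774 = 6.9479 kg/day


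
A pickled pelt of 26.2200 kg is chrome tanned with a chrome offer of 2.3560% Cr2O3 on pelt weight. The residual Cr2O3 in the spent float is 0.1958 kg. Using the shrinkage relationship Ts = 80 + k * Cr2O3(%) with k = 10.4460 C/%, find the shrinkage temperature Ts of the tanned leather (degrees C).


Offered = pelt * offer_pct / 100 = 26.2200 * 2.3560 / 100 = 0.6177 kg
Uptake = offered - residual = 0.6177 - 0.1958 = 0.4219 kg
Cr2O3% on pelt = uptake / pelt * 100 = 0.4219 / 26.2200 * 100 = 1.6092 %
Ts = 80 + k * Cr2O3% = 80 + 10.4460 * 1.6092 = 96.8101 C


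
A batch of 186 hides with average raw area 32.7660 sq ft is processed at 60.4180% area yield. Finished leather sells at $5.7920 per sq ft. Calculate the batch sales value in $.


Raw_total = N * avg_area = 186 * 32.7660 = 6094.4760 sq ft
Finished = Raw_total * yield / 100 = 6094.4760 * 60.4180 / 100 = 3682.1605 sq ft
Value = Finished * price = 3682.1605 * 5.7920 = 21327.0737 $


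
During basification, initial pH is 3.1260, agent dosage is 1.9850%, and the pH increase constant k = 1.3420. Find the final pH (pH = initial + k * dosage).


Formula: pH_final = pH_initial + k * base_pct
Substituting: pH_final = 3.1260 + 1.3420 * 1.9850
Result: 5.7899


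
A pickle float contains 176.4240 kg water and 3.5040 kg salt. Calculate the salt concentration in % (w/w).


Formula: Conc = salt / (water + salt) * 100
Substituting: Conc = 3.5040 / (176.4240 + 3.5040) * 100
Result: 1.9474 %


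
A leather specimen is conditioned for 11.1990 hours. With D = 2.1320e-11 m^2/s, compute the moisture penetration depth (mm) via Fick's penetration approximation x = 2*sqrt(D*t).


t = 11.1990 hr * 3600 = 40316.4000 s
D * t = 2.1320e-11 * 40316.4000 = 8.5955e-07
x = 2 * sqrt(D*t) = 2 * sqrt(8.5955e-07) = 0.00185423 m = 1.8542 mm


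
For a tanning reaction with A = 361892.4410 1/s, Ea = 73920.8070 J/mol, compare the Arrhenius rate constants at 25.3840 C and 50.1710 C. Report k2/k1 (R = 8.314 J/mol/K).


T1 = 25.3840 + 273.15 = 298.5340 K; T2 = 50.1710 + 273.15 = 323.3210 K
k1 = A * exp(-Ea/(R*T1)) = 361892.4410 * exp(-73920.8070/(8.314*298.5340)) = 4.2087e-08 1/s
k2 = A * exp(-Ea/(R*T2)) = 361892.4410 * exp(-73920.8070/(8.314*323.3210)) = 4.1281e-07 1/s
k2/k1 = 4.1281e-07 / 4.2087e-08 = 9.8085


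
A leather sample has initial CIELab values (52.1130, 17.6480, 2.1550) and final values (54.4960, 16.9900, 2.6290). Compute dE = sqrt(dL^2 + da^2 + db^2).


dL = 2.3830, da = -0.6580, db = 0.4740
dE = sqrt(2.3830^2 + (-0.6580)^2 + 0.4740^2) = 2.5172


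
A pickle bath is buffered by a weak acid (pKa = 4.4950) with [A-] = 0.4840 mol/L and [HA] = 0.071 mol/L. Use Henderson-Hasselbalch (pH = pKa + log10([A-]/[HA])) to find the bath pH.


ratio = [A-] / [HA] = 0.4840 / 0.071 = 6.8169
log10(ratio) = 0.8336
pH = pKa + log10(ratio) = 4.4950 + 0.8336 = 5.3286


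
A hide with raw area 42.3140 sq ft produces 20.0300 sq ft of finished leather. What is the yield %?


Formula: Yield = finished / raw * 100
Substituting: Yield = 20.0300 / 42.3140 * 100
Result: 47.3366 %


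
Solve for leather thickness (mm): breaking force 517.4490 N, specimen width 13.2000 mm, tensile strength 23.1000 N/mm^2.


Formula: t = F / (TS * w)
Substituting: t = 517.4490 / (23.1000 * 13.2000)
Result: 1.6970 mm


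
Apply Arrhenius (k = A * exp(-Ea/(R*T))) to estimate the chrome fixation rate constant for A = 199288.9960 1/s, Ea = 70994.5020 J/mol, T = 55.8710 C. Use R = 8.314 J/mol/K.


T_K = T_C + 273.15 = 55.8710 + 273.15 = 329.0210 K
exponent = -Ea / (R * T_K) = -70994.5020 / (8.314 * 329.0210) = -25.9532
k = A * exp(exponent) = 199288.9960 * exp(-25.9532) = 1.0670e-06 1/s


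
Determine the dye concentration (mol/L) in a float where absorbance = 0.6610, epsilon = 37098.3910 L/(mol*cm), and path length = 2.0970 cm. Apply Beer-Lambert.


Formula: c = A / (epsilon * l)
Substituting: c = 0.6610 / (37098.3910 * 2.0970)
Result: 8.4967e-06 mol/L


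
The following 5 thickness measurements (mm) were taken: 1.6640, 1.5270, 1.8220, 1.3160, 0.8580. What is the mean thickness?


Formula: Average = sum / n
Substituting: Average = 7.1870 / 5
Result: 1.4374 mm


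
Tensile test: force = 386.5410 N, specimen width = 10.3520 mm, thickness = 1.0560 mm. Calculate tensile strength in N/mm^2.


Formula: TS = force / (width * thickness)
Substituting: TS = 386.5410 / (10.3520 * 1.0560)
Result: 35.3596 N/mm^2


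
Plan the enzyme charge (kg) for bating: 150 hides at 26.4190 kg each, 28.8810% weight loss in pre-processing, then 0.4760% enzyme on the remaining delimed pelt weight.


Total_raw = N * avg_wt = 150 * 26.4190 = 3962.8500 kg
Substrate = Total_raw * (1 - loss/100) = 3962.8500 * (1 - 28.8810/100) = 2818.3393 kg
Enzyme = Substrate * pct / 100 = 2818.3393 * 0.4760 / 100 = 13.4153 kg


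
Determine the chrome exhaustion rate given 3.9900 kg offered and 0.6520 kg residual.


Formula: Uptake = (offered - residual) / offered * 100
Substituting: Uptake = (3.9900 - 0.6520) / 3.9900 * 100
Result: 83.6591 %


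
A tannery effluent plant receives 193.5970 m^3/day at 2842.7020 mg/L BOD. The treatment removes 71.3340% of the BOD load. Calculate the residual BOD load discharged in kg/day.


Load_in = volume * conc / 1000 = 193.5970 * 2842.7020 / 1000 = 550.3386 kg/day
Removed = Load_in * eff / 100 = 550.3386 * 71.3340 / 100 = 392.5785 kg/day
Load_out = Load_in - Removed = 550.3386 - 392.5785 = 157.7601 kg/day


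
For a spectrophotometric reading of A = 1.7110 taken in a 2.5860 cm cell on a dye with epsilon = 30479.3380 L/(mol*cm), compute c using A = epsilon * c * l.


Formula: c = A / (epsilon * l)
Substituting: c = 1.7110 / (30479.3380 * 2.5860)
Result: 2.1708e-05 mol/L


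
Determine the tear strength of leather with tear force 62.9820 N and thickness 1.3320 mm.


Formula: Tear strength = force / thickness
Substituting: Tear strength = 62.9820 / 1.3320
Result: 47.2838 N/mm


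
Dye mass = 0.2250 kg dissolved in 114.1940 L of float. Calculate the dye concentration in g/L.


Formula: Conc = dye_mass(kg) / volume(L) * 1000
Substituting: Conc = 0.2250 / 114.1940 * 1000
Result: 1.9703 g/L


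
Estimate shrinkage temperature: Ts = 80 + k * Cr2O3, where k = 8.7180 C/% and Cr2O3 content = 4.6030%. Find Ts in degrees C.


Formula: Ts = 80 + k * Cr2O3
Substituting: Ts = 80 + 8.7180 * 4.6030
Result: 120.1290 C


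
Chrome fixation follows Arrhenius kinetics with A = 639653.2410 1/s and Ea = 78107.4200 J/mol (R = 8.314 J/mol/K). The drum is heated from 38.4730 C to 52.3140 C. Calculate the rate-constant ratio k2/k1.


T1 = 38.4730 + 273.15 = 311.6230 K; T2 = 52.3140 + 273.15 = 325.4640 K
k1 = A * exp(-Ea/(R*T1)) = 639653.2410 * exp(-78107.4200/(8.314*311.6230)) = 5.1643e-08 1/s
k2 = A * exp(-Ea/(R*T2)) = 639653.2410 * exp(-78107.4200/(8.314*325.4640)) = 1.8613e-07 1/s
k2/k1 = 1.8613e-07 / 5.1643e-08 = 3.6042


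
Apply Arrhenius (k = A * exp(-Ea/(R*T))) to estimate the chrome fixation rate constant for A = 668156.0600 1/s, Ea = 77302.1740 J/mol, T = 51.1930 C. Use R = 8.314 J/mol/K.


T_K = T_C + 273.15 = 51.1930 + 273.15 = 324.3430 K
exponent = -Ea / (R * T_K) = -77302.1740 / (8.314 * 324.3430) = -28.6667
k = A * exp(exponent) = 668156.0600 * exp(-28.6667) = 2.3719e-07 1/s


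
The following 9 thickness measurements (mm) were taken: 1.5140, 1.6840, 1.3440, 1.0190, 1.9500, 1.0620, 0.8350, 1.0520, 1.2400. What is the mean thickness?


Formula: Average = sum / n
Substituting: Average = 11.7000 / 9
Result: 1.3000 mm


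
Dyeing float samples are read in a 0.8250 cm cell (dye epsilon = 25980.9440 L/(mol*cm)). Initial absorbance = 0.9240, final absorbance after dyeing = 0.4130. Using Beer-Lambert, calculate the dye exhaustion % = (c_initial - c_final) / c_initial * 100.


c_initial = A_i / (epsilon * l) = 0.9240 / (25980.9440 * 0.8250) = 4.3109e-05 mol/L
c_final = A_f / (epsilon * l) = 0.4130 / (25980.9440 * 0.8250) = 1.9268e-05 mol/L
Exhaustion = (c_initial - c_final) / c_initial * 100 = (4.3109e-05 - 1.9268e-05) / 4.3109e-05 * 100 = 55.3030 %


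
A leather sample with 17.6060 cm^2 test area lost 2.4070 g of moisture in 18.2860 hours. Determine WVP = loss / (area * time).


Formula: WVP = loss / (area * time)
Substituting: WVP = 2.4070 / (17.6060 * 18.2860)
Result: 0.00747647 g/(cm^2*hr)


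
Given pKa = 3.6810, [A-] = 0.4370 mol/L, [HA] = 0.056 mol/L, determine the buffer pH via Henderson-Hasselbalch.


ratio = [A-] / [HA] = 0.4370 / 0.056 = 7.8036
log10(ratio) = 0.8923
pH = pKa + log10(ratio) = 3.6810 + 0.8923 = 4.5733


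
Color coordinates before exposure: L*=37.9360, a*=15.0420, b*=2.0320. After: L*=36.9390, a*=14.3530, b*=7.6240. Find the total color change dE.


dL = -0.9970, da = -0.6890, db = 5.5920
dE = sqrt((-0.9970)^2 + (-0.6890)^2 + 5.5920^2) = 5.7218


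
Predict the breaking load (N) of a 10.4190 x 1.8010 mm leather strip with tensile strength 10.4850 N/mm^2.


Formula: F = TS * w * t
Substituting: F = 10.4850 * 10.4190 * 1.8010
Result: 196.7470 N


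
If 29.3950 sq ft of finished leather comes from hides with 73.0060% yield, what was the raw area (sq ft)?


Formula: raw = finished * 100 / yield
Substituting: raw = 29.3950 * 100 / 73.0060
Result: 40.2638 sq ft


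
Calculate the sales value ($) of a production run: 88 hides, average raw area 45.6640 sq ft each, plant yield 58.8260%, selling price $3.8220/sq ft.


Raw_total = N * avg_area = 88 * 45.6640 = 4018.4320 sq ft
Finished = Raw_total * yield / 100 = 4018.4320 * 58.8260 / 100 = 2363.8828 sq ft
Value = Finished * price = 2363.8828 * 3.8220 = 9034.7601 $


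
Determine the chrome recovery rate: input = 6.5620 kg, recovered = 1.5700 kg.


Formula: Recovery = recovered / input * 100
Substituting: Recovery = 1.5700 / 6.5620 * 100
Result: 23.9256 %


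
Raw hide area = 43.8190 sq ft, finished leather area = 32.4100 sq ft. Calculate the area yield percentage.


Formula: Yield = finished / raw * 100
Substituting: Yield = 32.4100 / 43.8190 * 100
Result: 73.9633 %


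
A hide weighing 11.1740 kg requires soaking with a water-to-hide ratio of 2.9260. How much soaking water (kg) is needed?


Formula: Water = hide_weight * ratio
Substituting: Water = 11.1740 * 2.9260
Result: 32.6951 kg


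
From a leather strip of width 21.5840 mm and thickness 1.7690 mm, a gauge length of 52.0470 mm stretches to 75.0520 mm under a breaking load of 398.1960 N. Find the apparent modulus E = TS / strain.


TS = F / (w * t) = 398.1960 / (21.5840 * 1.7690) = 10.4289 N/mm^2
strain = (Lf - L0) / L0 = (75.0520 - 52.0470) / 52.0470 = 0.4420
E = TS / strain = 10.4289 / 0.4420 = 23.5945 N/mm^2


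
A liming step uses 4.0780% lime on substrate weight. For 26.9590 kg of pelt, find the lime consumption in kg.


Formula: Lime = substrate * pct / 100
Substituting: Lime = 26.9590 * 4.0780 / 100
Result: 1.0994 kg


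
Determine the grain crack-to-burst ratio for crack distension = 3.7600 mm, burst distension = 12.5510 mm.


Formula: Ratio = crack / burst
Substituting: Ratio = 3.7600 / 12.5510
Result: 0.2996


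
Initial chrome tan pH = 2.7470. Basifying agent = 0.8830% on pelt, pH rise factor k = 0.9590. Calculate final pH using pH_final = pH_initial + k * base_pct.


Formula: pH_final = pH_initial + k * base_pct
Substituting: pH_final = 2.7470 + 0.9590 * 0.8830
Result: 3.5938


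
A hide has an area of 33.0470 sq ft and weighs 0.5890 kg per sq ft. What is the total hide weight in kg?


Formula: Weight = area * weight_per_sqft
Substituting: Weight = 33.0470 * 0.5890
Result: 19.4647 kg


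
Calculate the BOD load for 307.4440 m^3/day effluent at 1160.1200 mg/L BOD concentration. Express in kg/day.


Formula: BOD_load = volume * conc / 1000
Substituting: BOD_load = 307.4440 * 1160.1200 / 1000
Result: 356.6719 kg/day


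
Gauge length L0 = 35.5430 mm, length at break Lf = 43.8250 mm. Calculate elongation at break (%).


Formula: Elongation = (Lf - L0) / L0 * 100
Substituting: Elongation = (43.8250 - 35.5430) / 35.5430 * 100
Result: 23.3014 %


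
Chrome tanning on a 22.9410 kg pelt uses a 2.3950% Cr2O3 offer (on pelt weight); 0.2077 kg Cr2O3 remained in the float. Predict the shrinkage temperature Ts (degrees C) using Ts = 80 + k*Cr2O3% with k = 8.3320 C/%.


Offered = pelt * offer_pct / 100 = 22.9410 * 2.3950 / 100 = 0.5494 kg
Uptake = offered - residual = 0.5494 - 0.2077 = 0.3417 kg
Cr2O3% on pelt = uptake / pelt * 100 = 0.3417 / 22.9410 * 100 = 1.4896 %
Ts = 80 + k * Cr2O3% = 80 + 8.3320 * 1.4896 = 92.4116 C


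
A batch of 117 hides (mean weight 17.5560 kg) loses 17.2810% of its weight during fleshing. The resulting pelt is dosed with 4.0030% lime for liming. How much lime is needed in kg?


Total_raw = N * avg_wt = 117 * 17.5560 = 2054.0520 kg
Substrate = Total_raw * (1 - loss/100) = 2054.0520 * (1 - 17.2810/100) = 1699.0913 kg
Lime = Substrate * pct / 100 = 1699.0913 * 4.0030 / 100 = 68.0146 kg


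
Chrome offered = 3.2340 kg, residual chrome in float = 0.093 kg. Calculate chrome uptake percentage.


Formula: Uptake = (offered - residual) / offered * 100
Substituting: Uptake = (3.2340 - 0.093) / 3.2340 * 100
Result: 97.1243 %


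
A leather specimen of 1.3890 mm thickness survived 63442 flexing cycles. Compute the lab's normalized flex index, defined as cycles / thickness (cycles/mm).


Formula: Index = cycles / thickness
Substituting: Index = 63442 / 1.3890
Result: 45674.5860 cycles/mm


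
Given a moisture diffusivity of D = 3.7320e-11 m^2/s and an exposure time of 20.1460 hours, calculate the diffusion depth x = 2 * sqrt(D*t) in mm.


t = 20.1460 hr * 3600 = 72525.6000 s
D * t = 3.7320e-11 * 72525.6000 = 2.7067e-06
x = 2 * sqrt(D*t) = 2 * sqrt(2.7067e-06) = 0.00329038 m = 3.2904 mm


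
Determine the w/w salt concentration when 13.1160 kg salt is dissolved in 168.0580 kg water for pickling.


Formula: Conc = salt / (water + salt) * 100
Substituting: Conc = 13.1160 / (168.0580 + 13.1160) * 100
Result: 7.2394 %


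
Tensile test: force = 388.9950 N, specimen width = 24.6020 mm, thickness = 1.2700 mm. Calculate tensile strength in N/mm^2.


Formula: TS = force / (width * thickness)
Substituting: TS = 388.9950 / (24.6020 * 1.2700)
Result: 12.4500 N/mm^2


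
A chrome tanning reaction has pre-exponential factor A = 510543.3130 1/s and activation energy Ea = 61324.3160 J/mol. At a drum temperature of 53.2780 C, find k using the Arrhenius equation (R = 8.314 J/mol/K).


T_K = T_C + 273.15 = 53.2780 + 273.15 = 326.4280 K
exponent = -Ea / (R * T_K) = -61324.3160 / (8.314 * 326.4280) = -22.5962
k = A * exp(exponent) = 510543.3130 * exp(-22.5962) = 7.8457e-05 1/s


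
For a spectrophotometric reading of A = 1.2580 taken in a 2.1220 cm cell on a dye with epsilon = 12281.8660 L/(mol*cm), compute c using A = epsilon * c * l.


Formula: c = A / (epsilon * l)
Substituting: c = 1.2580 / (12281.8660 * 2.1220)
Result: 4.8269e-05 mol/L


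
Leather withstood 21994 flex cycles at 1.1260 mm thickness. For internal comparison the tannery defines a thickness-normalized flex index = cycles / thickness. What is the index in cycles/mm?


Formula: Index = cycles / thickness
Substituting: Index = 21994 / 1.1260
Result: 19532.8597 cycles/mm


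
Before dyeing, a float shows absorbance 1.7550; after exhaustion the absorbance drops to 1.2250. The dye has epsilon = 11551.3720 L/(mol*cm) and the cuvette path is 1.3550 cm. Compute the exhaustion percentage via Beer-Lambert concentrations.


c_initial = A_i / (epsilon * l) = 1.7550 / (11551.3720 * 1.3550) = 1.1213e-04 mol/L
c_final = A_f / (epsilon * l) = 1.2250 / (11551.3720 * 1.3550) = 7.8264e-05 mol/L
Exhaustion = (c_initial - c_final) / c_initial * 100 = (1.1213e-04 - 7.8264e-05) / 1.1213e-04 * 100 = 30.1994 %


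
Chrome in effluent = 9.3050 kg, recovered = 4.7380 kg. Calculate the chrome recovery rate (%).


Formula: Recovery = recovered / input * 100
Substituting: Recovery = 4.7380 / 9.3050 * 100
Result: 50.9189 %


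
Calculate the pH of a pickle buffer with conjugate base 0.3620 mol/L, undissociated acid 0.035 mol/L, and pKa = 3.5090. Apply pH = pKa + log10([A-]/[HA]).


ratio = [A-] / [HA] = 0.3620 / 0.035 = 10.3429
log10(ratio) = 1.0146
pH = pKa + log10(ratio) = 3.5090 + 1.0146 = 4.5236


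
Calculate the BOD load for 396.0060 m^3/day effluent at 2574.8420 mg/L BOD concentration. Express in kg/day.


Formula: BOD_load = volume * conc / 1000
Substituting: BOD_load = 396.0060 * 2574.8420 / 1000
Result: 1019.6529 kg/day


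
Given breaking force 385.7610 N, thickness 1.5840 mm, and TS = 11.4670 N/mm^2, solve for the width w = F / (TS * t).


Formula: w = F / (TS * t)
Substituting: w = 385.7610 / (11.4670 * 1.5840)
Result: 21.2380 mm


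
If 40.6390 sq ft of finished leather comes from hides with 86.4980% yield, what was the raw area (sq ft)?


Formula: raw = finished * 100 / yield
Substituting: raw = 40.6390 * 100 / 86.4980
Result: 46.9826 sq ft


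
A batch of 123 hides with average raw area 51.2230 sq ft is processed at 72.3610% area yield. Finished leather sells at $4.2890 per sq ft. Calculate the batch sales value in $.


Raw_total = N * avg_area = 123 * 51.2230 = 6300.4290 sq ft
Finished = Raw_total * yield / 100 = 6300.4290 * 72.3610 / 100 = 4559.0534 sq ft
Value = Finished * price = 4559.0534 * 4.2890 = 19553.7802 $


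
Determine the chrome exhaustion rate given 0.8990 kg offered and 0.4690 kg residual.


Formula: Uptake = (offered - residual) / offered * 100
Substituting: Uptake = (0.8990 - 0.4690) / 0.8990 * 100
Result: 47.8309 %


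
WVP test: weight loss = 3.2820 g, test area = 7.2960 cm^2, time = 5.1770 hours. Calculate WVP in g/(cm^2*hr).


Formula: WVP = loss / (area * time)
Substituting: WVP = 3.2820 / (7.2960 * 5.1770)
Result: 0.0868912 g/(cm^2*hr)


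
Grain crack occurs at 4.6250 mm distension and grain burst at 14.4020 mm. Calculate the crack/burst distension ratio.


Formula: Ratio = crack / burst
Substituting: Ratio = 4.6250 / 14.4020
Result: 0.3211


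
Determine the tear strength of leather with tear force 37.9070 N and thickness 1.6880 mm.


Formula: Tear strength = force / thickness
Substituting: Tear strength = 37.9070 / 1.6880
Result: 22.4568 N/mm


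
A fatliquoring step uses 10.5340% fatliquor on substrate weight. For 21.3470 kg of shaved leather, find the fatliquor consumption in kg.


Formula: Fat = substrate * pct / 100
Substituting: Fat = 21.3470 * 10.5340 / 100
Result: 2.2487 kg


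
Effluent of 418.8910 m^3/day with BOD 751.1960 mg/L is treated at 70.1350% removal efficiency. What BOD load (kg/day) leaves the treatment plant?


Load_in = volume * conc / 1000 = 418.8910 * 751.1960 / 1000 = 314.6692 kg/day
Removed = Load_in * eff / 100 = 314.6692 * 70.1350 / 100 = 220.6933 kg/day
Load_out = Load_in - Removed = 314.6692 - 220.6933 = 93.9760 kg/day


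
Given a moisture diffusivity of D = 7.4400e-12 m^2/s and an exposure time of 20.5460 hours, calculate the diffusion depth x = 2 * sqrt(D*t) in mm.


t = 20.5460 hr * 3600 = 73965.6000 s
D * t = 7.4400e-12 * 73965.6000 = 5.5030e-07
x = 2 * sqrt(D*t) = 2 * sqrt(5.5030e-07) = 0.00148365 m = 1.4836 mm


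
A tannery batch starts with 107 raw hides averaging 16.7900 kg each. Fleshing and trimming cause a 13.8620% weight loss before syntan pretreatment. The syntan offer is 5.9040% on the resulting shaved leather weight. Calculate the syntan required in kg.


Total_raw = N * avg_wt = 107 * 16.7900 = 1796.5300 kg
Substrate = Total_raw * (1 - loss/100) = 1796.5300 * (1 - 13.8620/100) = 1547.4950 kg
Syntan = Substrate * pct / 100 = 1547.4950 * 5.9040 / 100 = 91.3641 kg


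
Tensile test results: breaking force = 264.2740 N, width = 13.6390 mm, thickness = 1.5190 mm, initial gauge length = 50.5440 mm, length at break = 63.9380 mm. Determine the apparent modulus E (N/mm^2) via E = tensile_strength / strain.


TS = F / (w * t) = 264.2740 / (13.6390 * 1.5190) = 12.7560 N/mm^2
strain = (Lf - L0) / L0 = (63.9380 - 50.5440) / 50.5440 = 0.2650
E = TS / strain = 12.7560 / 0.2650 = 48.1364 N/mm^2


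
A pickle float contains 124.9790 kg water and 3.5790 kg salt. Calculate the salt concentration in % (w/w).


Formula: Conc = salt / (water + salt) * 100
Substituting: Conc = 3.5790 / (124.9790 + 3.5790) * 100
Result: 2.7840 %


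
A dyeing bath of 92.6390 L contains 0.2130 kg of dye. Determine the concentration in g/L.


Formula: Conc = dye_mass(kg) / volume(L) * 1000
Substituting: Conc = 0.2130 / 92.6390 * 1000
Result: 2.2992 g/L


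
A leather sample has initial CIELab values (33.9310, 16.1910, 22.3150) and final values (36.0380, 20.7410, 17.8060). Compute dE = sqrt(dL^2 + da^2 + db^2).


dL = 2.1070, da = 4.5500, db = -4.5090
dE = sqrt(2.1070^2 + 4.5500^2 + (-4.5090)^2) = 6.7434


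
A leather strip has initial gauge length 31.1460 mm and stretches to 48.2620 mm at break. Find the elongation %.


Formula: Elongation = (Lf - L0) / L0 * 100
Substituting: Elongation = (48.2620 - 31.1460) / 31.1460 * 100
Result: 54.9541 %


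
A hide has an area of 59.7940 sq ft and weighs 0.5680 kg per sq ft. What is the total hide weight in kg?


Formula: Weight = area * weight_per_sqft
Substituting: Weight = 59.7940 * 0.5680
Result: 33.9630 kg


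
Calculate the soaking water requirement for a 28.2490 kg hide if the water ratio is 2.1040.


Formula: Water = hide_weight * ratio
Substituting: Water = 28.2490 * 2.1040
Result: 59.4359 kg


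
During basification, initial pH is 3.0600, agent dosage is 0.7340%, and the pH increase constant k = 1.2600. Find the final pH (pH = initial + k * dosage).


Formula: pH_final = pH_initial + k * base_pct
Substituting: pH_final = 3.0600 + 1.2600 * 0.7340
Result: 3.9848


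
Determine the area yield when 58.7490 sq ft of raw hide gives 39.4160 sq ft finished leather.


Formula: Yield = finished / raw * 100
Substituting: Yield = 39.4160 / 58.7490 * 100
Result: 67.0922 %


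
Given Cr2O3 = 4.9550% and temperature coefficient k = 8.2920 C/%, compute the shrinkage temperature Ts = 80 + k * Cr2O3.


Formula: Ts = 80 + k * Cr2O3
Substituting: Ts = 80 + 8.2920 * 4.9550
Result: 121.0869 C


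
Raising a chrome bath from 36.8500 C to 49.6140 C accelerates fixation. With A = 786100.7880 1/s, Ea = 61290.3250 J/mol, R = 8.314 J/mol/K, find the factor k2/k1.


T1 = 36.8500 + 273.15 = 310.0000 K; T2 = 49.6140 + 273.15 = 322.7640 K
k1 = A * exp(-Ea/(R*T1)) = 786100.7880 * exp(-61290.3250/(8.314*310.0000)) = 3.6962e-05 1/s
k2 = A * exp(-Ea/(R*T2)) = 786100.7880 * exp(-61290.3250/(8.314*322.7640)) = 9.4662e-05 1/s
k2/k1 = 9.4662e-05 / 3.6962e-05 = 2.5611


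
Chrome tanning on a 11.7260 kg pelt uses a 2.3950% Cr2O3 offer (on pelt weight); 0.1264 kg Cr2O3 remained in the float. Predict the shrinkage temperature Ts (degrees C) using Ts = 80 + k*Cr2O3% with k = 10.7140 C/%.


Offered = pelt * offer_pct / 100 = 11.7260 * 2.3950 / 100 = 0.2808 kg
Uptake = offered - residual = 0.2808 - 0.1264 = 0.1544 kg
Cr2O3% on pelt = uptake / pelt * 100 = 0.1544 / 11.7260 * 100 = 1.3171 %
Ts = 80 + k * Cr2O3% = 80 + 10.7140 * 1.3171 = 94.1109 C


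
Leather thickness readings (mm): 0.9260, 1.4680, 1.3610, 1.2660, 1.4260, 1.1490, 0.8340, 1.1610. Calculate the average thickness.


Formula: Average = sum / n
Substituting: Average = 9.5910 / 8
Result: 1.1989 mm


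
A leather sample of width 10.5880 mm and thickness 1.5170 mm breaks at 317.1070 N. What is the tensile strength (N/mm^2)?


Formula: TS = force / (width * thickness)
Substituting: TS = 317.1070 / (10.5880 * 1.5170)
Result: 19.7427 N/mm^2


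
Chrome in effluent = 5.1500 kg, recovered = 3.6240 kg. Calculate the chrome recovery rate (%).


Formula: Recovery = recovered / input * 100
Substituting: Recovery = 3.6240 / 5.1500 * 100
Result: 70.3689 %


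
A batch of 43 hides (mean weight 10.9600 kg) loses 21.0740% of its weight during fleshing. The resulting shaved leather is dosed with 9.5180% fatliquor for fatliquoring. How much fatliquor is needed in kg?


Total_raw = N * avg_wt = 43 * 10.9600 = 471.2800 kg
Substrate = Total_raw * (1 - loss/100) = 471.2800 * (1 - 21.0740/100) = 371.9625 kg
Fat = Substrate * pct / 100 = 371.9625 * 9.5180 / 100 = 35.4034 kg


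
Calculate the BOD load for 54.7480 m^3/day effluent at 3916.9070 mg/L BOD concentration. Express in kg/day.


Formula: BOD_load = volume * conc / 1000
Substituting: BOD_load = 54.7480 * 3916.9070 / 1000
Result: 214.4428 kg/day


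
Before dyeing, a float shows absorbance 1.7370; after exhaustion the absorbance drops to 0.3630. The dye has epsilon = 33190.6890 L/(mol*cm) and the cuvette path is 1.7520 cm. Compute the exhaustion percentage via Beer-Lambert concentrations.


c_initial = A_i / (epsilon * l) = 1.7370 / (33190.6890 * 1.7520) = 2.9871e-05 mol/L
c_final = A_f / (epsilon * l) = 0.3630 / (33190.6890 * 1.7520) = 6.2425e-06 mol/L
Exhaustion = (c_initial - c_final) / c_initial * 100 = (2.9871e-05 - 6.2425e-06) / 2.9871e-05 * 100 = 79.1019 %


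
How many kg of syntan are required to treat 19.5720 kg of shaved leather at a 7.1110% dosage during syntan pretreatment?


Formula: Syntan = substrate * pct / 100
Substituting: Syntan = 19.5720 * 7.1110 / 100
Result: 1.3918 kg


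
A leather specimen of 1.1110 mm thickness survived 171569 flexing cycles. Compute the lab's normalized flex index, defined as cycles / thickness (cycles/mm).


Formula: Index = cycles / thickness
Substituting: Index = 171569 / 1.1110
Result: 154427.5428 cycles/mm


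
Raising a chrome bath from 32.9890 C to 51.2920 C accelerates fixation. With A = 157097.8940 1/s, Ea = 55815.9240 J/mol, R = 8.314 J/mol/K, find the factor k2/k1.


T1 = 32.9890 + 273.15 = 306.1390 K; T2 = 51.2920 + 273.15 = 324.4420 K
k1 = A * exp(-Ea/(R*T1)) = 157097.8940 * exp(-55815.9240/(8.314*306.1390)) = 4.7021e-05 1/s
k2 = A * exp(-Ea/(R*T2)) = 157097.8940 * exp(-55815.9240/(8.314*324.4420)) = 1.6202e-04 1/s
k2/k1 = 1.6202e-04 / 4.7021e-05 = 3.4457


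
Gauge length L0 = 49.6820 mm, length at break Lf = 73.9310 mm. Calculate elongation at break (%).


Formula: Elongation = (Lf - L0) / L0 * 100
Substituting: Elongation = (73.9310 - 49.6820) / 49.6820 * 100
Result: 48.8084 %


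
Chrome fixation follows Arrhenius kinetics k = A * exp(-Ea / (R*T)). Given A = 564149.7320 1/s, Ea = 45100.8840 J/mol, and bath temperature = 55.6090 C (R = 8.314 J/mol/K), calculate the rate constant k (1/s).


T_K = T_C + 273.15 = 55.6090 + 273.15 = 328.7590 K
exponent = -Ea / (R * T_K) = -45100.8840 / (8.314 * 328.7590) = -16.5005
k = A * exp(exponent) = 564149.7320 * exp(-16.5005) = 0.038487 1/s


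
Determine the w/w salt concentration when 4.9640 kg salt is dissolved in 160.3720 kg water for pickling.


Formula: Conc = salt / (water + salt) * 100
Substituting: Conc = 4.9640 / (160.3720 + 4.9640) * 100
Result: 3.0024 %


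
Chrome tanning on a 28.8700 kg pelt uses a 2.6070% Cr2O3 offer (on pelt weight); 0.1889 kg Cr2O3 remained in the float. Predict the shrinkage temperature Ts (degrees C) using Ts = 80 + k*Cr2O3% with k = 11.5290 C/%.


Offered = pelt * offer_pct / 100 = 28.8700 * 2.6070 / 100 = 0.7526 kg
Uptake = offered - residual = 0.7526 - 0.1889 = 0.5637 kg
Cr2O3% on pelt = uptake / pelt * 100 = 0.5637 / 28.8700 * 100 = 1.9527 %
Ts = 80 + k * Cr2O3% = 80 + 11.5290 * 1.9527 = 102.5125 C


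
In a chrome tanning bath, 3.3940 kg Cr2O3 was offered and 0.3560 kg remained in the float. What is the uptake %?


Formula: Uptake = (offered - residual) / offered * 100
Substituting: Uptake = (3.3940 - 0.3560) / 3.3940 * 100
Result: 89.5109 %


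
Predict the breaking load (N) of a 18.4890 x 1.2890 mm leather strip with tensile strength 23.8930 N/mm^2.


Formula: F = TS * w * t
Substituting: F = 23.8930 * 18.4890 * 1.2890
Result: 569.4256 N


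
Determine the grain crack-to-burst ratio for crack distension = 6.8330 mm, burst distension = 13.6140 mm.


Formula: Ratio = crack / burst
Substituting: Ratio = 6.8330 / 13.6140
Result: 0.5019


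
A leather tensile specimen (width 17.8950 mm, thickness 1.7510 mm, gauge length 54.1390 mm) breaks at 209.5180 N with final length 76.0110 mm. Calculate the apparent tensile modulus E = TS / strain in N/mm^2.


TS = F / (w * t) = 209.5180 / (17.8950 * 1.7510) = 6.6866 N/mm^2
strain = (Lf - L0) / L0 = (76.0110 - 54.1390) / 54.1390 = 0.4040
E = TS / strain = 6.6866 / 0.4040 = 16.5510 N/mm^2


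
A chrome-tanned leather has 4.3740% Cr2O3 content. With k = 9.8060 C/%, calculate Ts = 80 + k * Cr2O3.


Formula: Ts = 80 + k * Cr2O3
Substituting: Ts = 80 + 9.8060 * 4.3740
Result: 122.8914 C
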